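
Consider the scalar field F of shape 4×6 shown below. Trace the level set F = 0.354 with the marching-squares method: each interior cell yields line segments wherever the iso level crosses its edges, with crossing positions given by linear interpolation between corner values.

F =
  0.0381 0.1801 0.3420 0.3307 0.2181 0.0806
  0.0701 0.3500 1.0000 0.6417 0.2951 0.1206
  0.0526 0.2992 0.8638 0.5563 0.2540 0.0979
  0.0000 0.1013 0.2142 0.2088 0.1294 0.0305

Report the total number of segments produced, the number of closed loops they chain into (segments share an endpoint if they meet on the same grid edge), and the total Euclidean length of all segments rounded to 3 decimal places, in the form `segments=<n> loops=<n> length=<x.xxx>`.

segments=8 loops=1 length=8.762

cell (0,1): code 0100 → (0.018,2.000)–(1.000,1.006)
cell (0,2): code 1100 → (0.075,3.000)–(0.018,2.000)
cell (0,3): code 1000 → (1.000,3.830)–(0.075,3.000)
cell (1,1): code 0110 → (1.000,1.006)–(2.000,1.097)
cell (1,3): code 1001 → (2.000,3.669)–(1.000,3.830)
cell (2,1): code 0010 → (2.000,1.097)–(2.785,2.000)
cell (2,2): code 0011 → (2.785,2.000)–(2.582,3.000)
cell (2,3): code 0001 → (2.582,3.000)–(2.000,3.669)
total: 8 segments, chained into 1 closed loop(s), length Σ = 8.762102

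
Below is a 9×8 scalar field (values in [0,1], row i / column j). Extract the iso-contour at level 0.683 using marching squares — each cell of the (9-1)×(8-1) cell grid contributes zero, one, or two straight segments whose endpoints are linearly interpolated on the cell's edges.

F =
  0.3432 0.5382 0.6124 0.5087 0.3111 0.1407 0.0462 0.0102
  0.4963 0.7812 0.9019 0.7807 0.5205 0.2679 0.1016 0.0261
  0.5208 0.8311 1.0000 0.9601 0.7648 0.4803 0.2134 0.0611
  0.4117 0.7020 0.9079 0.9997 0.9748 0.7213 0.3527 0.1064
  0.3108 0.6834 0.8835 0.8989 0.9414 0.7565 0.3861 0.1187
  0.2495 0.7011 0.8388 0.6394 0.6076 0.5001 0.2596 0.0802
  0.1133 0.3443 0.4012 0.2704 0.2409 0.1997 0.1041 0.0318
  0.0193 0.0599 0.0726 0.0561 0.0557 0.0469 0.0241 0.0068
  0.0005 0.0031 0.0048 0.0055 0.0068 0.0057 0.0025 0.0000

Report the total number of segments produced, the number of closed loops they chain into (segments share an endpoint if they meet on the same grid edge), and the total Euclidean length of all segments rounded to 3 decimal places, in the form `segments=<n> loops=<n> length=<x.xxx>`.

cell (0,0): code 0100 → (0.596,1.000)–(1.000,0.655)
cell (0,1): code 1100 → (0.244,2.000)–(0.596,1.000)
cell (0,2): code 1100 → (0.641,3.000)–(0.244,2.000)
cell (0,3): code 1000 → (1.000,3.375)–(0.641,3.000)
cell (1,0): code 0110 → (1.000,0.655)–(2.000,0.523)
cell (1,3): code 1101 → (1.665,4.000)–(1.000,3.375)
cell (1,4): code 1000 → (2.000,4.288)–(1.665,4.000)
cell (2,0): code 0110 → (2.000,0.523)–(3.000,0.935)
cell (2,4): code 1101 → (2.841,5.000)–(2.000,4.288)
cell (2,5): code 1000 → (3.000,5.104)–(2.841,5.000)
cell (3,0): code 0110 → (3.000,0.935)–(4.000,0.999)
cell (3,5): code 1001 → (4.000,5.198)–(3.000,5.104)
cell (4,0): code 0110 → (4.000,0.999)–(5.000,0.960)
cell (4,2): code 1011 → (5.000,2.781)–(4.832,3.000)
cell (4,3): code 0011 → (4.832,3.000)–(4.774,4.000)
cell (4,4): code 0011 → (4.774,4.000)–(4.287,5.000)
cell (4,5): code 0001 → (4.287,5.000)–(4.000,5.198)
cell (5,0): code 0010 → (5.000,0.960)–(5.051,1.000)
cell (5,1): code 0011 → (5.051,1.000)–(5.356,2.000)
cell (5,2): code 0001 → (5.356,2.000)–(5.000,2.781)
total: 20 segments, chained into 1 closed loop(s), length Σ = 15.637643

segments=20 loops=1 length=15.638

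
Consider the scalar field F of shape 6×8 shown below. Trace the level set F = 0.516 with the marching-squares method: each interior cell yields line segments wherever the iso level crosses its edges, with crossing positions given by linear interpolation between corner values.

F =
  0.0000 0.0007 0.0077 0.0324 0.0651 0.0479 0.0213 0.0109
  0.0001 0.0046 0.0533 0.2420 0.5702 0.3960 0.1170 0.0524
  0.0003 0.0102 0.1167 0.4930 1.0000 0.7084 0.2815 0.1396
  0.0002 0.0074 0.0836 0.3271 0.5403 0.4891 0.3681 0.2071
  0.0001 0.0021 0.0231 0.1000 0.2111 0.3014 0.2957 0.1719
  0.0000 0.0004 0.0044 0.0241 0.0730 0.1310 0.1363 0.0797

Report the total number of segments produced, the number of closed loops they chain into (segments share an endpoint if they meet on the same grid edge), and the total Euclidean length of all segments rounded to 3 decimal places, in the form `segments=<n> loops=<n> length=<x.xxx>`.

cell (0,3): code 0100 → (0.893,4.000)–(1.000,3.835)
cell (0,4): code 1000 → (1.000,4.311)–(0.893,4.000)
cell (1,3): code 0110 → (1.000,3.835)–(2.000,3.045)
cell (1,4): code 1101 → (1.384,5.000)–(1.000,4.311)
cell (1,5): code 1000 → (2.000,5.451)–(1.384,5.000)
cell (2,3): code 0110 → (2.000,3.045)–(3.000,3.886)
cell (2,4): code 1011 → (3.000,4.475)–(2.877,5.000)
cell (2,5): code 0001 → (2.877,5.000)–(2.000,5.451)
cell (3,3): code 0010 → (3.000,3.886)–(3.074,4.000)
cell (3,4): code 0001 → (3.074,4.000)–(3.000,4.475)
total: 10 segments, chained into 1 closed loop(s), length Σ = 6.800407

segments=10 loops=1 length=6.800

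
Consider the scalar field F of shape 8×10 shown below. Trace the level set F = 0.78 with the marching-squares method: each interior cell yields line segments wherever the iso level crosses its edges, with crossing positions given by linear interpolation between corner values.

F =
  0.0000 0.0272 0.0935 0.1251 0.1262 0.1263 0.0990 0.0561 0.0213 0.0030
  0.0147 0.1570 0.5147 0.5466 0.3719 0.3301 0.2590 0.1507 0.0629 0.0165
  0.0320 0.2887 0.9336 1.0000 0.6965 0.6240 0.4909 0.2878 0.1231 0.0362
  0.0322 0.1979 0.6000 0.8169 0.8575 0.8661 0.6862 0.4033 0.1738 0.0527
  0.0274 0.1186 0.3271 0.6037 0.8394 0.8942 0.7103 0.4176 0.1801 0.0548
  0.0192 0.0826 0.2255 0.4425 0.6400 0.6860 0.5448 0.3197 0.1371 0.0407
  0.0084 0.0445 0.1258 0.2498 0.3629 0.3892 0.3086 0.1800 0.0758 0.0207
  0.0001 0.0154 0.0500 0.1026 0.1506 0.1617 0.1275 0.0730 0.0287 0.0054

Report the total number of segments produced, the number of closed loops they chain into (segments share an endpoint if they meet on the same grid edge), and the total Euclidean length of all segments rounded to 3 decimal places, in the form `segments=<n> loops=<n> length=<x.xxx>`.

segments=14 loops=1 length=10.633

cell (1,1): code 0100 → (1.633,2.000)–(2.000,1.762)
cell (1,2): code 1100 → (1.515,3.000)–(1.633,2.000)
cell (1,3): code 1000 → (2.000,3.725)–(1.515,3.000)
cell (2,1): code 0010 → (2.000,1.762)–(2.460,2.000)
cell (2,2): code 0111 → (2.460,2.000)–(3.000,2.830)
cell (2,3): code 1101 → (2.519,4.000)–(2.000,3.725)
cell (2,4): code 1100 → (2.644,5.000)–(2.519,4.000)
cell (2,5): code 1000 → (3.000,5.479)–(2.644,5.000)
cell (3,2): code 0010 → (3.000,2.830)–(3.173,3.000)
cell (3,3): code 0111 → (3.173,3.000)–(4.000,3.748)
cell (3,5): code 1001 → (4.000,5.621)–(3.000,5.479)
cell (4,3): code 0010 → (4.000,3.748)–(4.298,4.000)
cell (4,4): code 0011 → (4.298,4.000)–(4.549,5.000)
cell (4,5): code 0001 → (4.549,5.000)–(4.000,5.621)
total: 14 segments, chained into 1 closed loop(s), length Σ = 10.633481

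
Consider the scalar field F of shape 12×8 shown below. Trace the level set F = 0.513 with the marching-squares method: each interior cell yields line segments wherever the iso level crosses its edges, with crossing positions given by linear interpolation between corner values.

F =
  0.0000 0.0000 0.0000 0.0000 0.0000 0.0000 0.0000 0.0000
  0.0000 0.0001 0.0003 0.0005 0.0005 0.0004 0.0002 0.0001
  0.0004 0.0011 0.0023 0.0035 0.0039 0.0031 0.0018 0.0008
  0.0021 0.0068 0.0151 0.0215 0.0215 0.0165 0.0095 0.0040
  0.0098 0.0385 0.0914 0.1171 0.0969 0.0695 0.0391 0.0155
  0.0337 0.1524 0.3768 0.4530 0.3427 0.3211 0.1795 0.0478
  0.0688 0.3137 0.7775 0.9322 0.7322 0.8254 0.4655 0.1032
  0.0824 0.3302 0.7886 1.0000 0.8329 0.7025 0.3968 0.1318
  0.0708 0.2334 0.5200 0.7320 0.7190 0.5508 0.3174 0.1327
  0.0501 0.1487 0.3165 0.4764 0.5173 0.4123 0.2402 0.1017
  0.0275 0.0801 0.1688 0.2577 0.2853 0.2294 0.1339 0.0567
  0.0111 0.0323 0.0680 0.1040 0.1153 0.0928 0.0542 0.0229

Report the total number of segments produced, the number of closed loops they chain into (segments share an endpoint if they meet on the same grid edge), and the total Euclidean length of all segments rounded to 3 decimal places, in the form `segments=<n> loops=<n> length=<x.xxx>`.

segments=16 loops=1 length=13.212

cell (5,1): code 0100 → (5.340,2.000)–(6.000,1.430)
cell (5,2): code 1100 → (5.125,3.000)–(5.340,2.000)
cell (5,3): code 1100 → (5.437,4.000)–(5.125,3.000)
cell (5,4): code 1100 → (5.381,5.000)–(5.437,4.000)
cell (5,5): code 1000 → (6.000,5.868)–(5.381,5.000)
cell (6,1): code 0110 → (6.000,1.430)–(7.000,1.399)
cell (6,5): code 1001 → (7.000,5.620)–(6.000,5.868)
cell (7,1): code 0110 → (7.000,1.399)–(8.000,1.976)
cell (7,5): code 1001 → (8.000,5.162)–(7.000,5.620)
cell (8,1): code 0010 → (8.000,1.976)–(8.034,2.000)
cell (8,2): code 0011 → (8.034,2.000)–(8.857,3.000)
cell (8,3): code 0111 → (8.857,3.000)–(9.000,3.895)
cell (8,4): code 1011 → (9.000,4.041)–(8.273,5.000)
cell (8,5): code 0001 → (8.273,5.000)–(8.000,5.162)
cell (9,3): code 0010 → (9.000,3.895)–(9.019,4.000)
cell (9,4): code 0001 → (9.019,4.000)–(9.000,4.041)
total: 16 segments, chained into 1 closed loop(s), length Σ = 13.211503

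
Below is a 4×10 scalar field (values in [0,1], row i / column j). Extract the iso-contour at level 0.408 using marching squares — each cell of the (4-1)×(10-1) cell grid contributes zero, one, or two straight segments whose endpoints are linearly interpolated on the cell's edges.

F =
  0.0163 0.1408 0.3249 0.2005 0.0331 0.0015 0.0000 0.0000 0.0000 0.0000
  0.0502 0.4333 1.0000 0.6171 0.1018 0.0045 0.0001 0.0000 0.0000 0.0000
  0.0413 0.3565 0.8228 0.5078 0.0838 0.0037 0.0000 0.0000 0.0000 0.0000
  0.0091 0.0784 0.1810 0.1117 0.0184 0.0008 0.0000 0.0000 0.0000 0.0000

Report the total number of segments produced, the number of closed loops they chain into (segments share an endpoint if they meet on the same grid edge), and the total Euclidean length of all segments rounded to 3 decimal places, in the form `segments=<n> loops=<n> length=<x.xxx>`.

segments=10 loops=1 length=7.646

cell (0,0): code 0100 → (0.914,1.000)–(1.000,0.934)
cell (0,1): code 1100 → (0.123,2.000)–(0.914,1.000)
cell (0,2): code 1100 → (0.498,3.000)–(0.123,2.000)
cell (0,3): code 1000 → (1.000,3.406)–(0.498,3.000)
cell (1,0): code 0010 → (1.000,0.934)–(1.329,1.000)
cell (1,1): code 0111 → (1.329,1.000)–(2.000,1.110)
cell (1,3): code 1001 → (2.000,3.235)–(1.000,3.406)
cell (2,1): code 0010 → (2.000,1.110)–(2.646,2.000)
cell (2,2): code 0011 → (2.646,2.000)–(2.252,3.000)
cell (2,3): code 0001 → (2.252,3.000)–(2.000,3.235)
total: 10 segments, chained into 1 closed loop(s), length Σ = 7.646214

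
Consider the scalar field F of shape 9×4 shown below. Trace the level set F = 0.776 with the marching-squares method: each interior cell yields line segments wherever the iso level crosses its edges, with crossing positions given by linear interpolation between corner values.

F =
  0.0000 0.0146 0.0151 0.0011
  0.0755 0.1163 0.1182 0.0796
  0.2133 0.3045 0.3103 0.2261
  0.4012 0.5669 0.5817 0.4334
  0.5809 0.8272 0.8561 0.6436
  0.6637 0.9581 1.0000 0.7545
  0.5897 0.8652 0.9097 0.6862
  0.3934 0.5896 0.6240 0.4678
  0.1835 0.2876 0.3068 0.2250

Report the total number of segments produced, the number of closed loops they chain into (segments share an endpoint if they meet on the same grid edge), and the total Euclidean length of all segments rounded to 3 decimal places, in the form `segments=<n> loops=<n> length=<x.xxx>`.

cell (3,0): code 0100 → (3.803,1.000)–(4.000,0.792)
cell (3,1): code 1100 → (3.708,2.000)–(3.803,1.000)
cell (3,2): code 1000 → (4.000,2.377)–(3.708,2.000)
cell (4,0): code 0110 → (4.000,0.792)–(5.000,0.381)
cell (4,2): code 1001 → (5.000,2.912)–(4.000,2.377)
cell (5,0): code 0110 → (5.000,0.381)–(6.000,0.676)
cell (5,2): code 1001 → (6.000,2.598)–(5.000,2.912)
cell (6,0): code 0010 → (6.000,0.676)–(6.324,1.000)
cell (6,1): code 0011 → (6.324,1.000)–(6.468,2.000)
cell (6,2): code 0001 → (6.468,2.000)–(6.000,2.598)
total: 10 segments, chained into 1 closed loop(s), length Σ = 8.301267

segments=10 loops=1 length=8.301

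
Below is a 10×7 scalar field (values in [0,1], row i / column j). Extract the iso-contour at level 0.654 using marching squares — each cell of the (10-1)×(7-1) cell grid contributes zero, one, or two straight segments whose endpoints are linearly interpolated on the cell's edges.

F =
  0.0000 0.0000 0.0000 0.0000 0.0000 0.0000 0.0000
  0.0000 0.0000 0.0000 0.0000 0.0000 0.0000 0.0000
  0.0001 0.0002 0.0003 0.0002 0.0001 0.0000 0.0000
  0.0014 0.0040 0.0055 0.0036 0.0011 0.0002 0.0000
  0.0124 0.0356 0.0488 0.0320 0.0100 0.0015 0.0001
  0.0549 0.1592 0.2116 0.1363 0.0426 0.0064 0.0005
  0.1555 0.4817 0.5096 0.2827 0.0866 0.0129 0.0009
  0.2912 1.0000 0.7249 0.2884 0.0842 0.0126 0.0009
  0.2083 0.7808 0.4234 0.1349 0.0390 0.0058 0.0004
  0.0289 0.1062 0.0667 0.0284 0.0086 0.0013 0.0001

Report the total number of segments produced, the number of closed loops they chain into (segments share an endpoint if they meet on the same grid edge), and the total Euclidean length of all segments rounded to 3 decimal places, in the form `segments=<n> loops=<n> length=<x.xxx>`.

segments=8 loops=1 length=5.263

cell (6,0): code 0100 → (6.332,1.000)–(7.000,0.512)
cell (6,1): code 1100 → (6.671,2.000)–(6.332,1.000)
cell (6,2): code 1000 → (7.000,2.162)–(6.671,2.000)
cell (7,0): code 0110 → (7.000,0.512)–(8.000,0.779)
cell (7,1): code 1011 → (8.000,1.355)–(7.235,2.000)
cell (7,2): code 0001 → (7.235,2.000)–(7.000,2.162)
cell (8,0): code 0010 → (8.000,0.779)–(8.188,1.000)
cell (8,1): code 0001 → (8.188,1.000)–(8.000,1.355)
total: 8 segments, chained into 1 closed loop(s), length Σ = 5.263232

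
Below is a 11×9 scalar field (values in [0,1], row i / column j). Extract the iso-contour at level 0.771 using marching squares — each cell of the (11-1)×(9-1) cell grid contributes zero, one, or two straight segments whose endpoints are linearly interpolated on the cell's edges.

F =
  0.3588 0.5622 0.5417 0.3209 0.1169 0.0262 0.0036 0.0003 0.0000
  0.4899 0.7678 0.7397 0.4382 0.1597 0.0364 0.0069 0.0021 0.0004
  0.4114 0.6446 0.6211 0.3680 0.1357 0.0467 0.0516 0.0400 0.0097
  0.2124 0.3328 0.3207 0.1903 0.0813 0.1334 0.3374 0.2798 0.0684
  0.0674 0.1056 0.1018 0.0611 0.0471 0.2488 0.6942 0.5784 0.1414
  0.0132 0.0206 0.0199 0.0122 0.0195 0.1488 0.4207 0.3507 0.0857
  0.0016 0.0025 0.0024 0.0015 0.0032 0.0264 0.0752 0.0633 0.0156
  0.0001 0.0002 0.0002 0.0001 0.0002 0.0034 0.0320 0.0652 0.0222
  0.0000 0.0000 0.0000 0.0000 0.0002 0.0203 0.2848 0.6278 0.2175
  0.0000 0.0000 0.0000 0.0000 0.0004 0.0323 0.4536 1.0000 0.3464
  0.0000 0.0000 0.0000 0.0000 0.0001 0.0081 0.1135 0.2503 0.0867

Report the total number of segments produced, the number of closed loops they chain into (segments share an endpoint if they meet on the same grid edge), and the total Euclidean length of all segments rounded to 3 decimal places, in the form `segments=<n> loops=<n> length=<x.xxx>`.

segments=4 loops=1 length=2.436

cell (8,6): code 0100 → (8.385,7.000)–(9.000,6.581)
cell (8,7): code 1000 → (9.000,7.350)–(8.385,7.000)
cell (9,6): code 0010 → (9.000,6.581)–(9.305,7.000)
cell (9,7): code 0001 → (9.305,7.000)–(9.000,7.350)
total: 4 segments, chained into 1 closed loop(s), length Σ = 2.435901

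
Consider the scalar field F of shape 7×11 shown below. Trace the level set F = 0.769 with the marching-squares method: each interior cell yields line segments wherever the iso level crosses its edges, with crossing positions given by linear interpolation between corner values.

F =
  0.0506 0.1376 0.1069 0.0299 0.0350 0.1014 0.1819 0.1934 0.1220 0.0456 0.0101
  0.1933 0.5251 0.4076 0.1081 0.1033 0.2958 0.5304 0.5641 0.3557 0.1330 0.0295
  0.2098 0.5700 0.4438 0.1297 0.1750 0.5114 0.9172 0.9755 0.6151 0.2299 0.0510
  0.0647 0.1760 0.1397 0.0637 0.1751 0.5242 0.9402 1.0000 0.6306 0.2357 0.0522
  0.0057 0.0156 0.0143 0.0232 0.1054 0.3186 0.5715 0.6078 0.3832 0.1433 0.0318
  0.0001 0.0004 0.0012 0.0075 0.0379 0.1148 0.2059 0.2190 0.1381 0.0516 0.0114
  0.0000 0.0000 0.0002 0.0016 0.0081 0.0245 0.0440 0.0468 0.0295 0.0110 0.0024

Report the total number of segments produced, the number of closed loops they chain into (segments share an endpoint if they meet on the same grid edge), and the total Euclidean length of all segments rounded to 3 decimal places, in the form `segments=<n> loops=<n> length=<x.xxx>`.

cell (1,5): code 0100 → (1.617,6.000)–(2.000,5.635)
cell (1,6): code 1100 → (1.498,7.000)–(1.617,6.000)
cell (1,7): code 1000 → (2.000,7.573)–(1.498,7.000)
cell (2,5): code 0110 → (2.000,5.635)–(3.000,5.588)
cell (2,7): code 1001 → (3.000,7.625)–(2.000,7.573)
cell (3,5): code 0010 → (3.000,5.588)–(3.464,6.000)
cell (3,6): code 0011 → (3.464,6.000)–(3.589,7.000)
cell (3,7): code 0001 → (3.589,7.000)–(3.000,7.625)
total: 8 segments, chained into 1 closed loop(s), length Σ = 6.787769

segments=8 loops=1 length=6.788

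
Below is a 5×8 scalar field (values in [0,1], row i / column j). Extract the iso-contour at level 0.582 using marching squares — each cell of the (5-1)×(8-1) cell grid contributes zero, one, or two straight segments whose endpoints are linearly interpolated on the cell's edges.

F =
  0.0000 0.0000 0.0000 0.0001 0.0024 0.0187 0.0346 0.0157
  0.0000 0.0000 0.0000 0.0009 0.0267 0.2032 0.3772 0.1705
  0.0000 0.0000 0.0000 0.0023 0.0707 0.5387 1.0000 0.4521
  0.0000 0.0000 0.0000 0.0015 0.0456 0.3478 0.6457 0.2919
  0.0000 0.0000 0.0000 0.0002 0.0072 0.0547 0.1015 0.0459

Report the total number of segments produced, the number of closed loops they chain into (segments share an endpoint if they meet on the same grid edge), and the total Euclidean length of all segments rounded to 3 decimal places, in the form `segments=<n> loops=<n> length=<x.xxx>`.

segments=6 loops=1 length=4.976

cell (1,5): code 0100 → (1.329,6.000)–(2.000,5.094)
cell (1,6): code 1000 → (2.000,6.763)–(1.329,6.000)
cell (2,5): code 0110 → (2.000,5.094)–(3.000,5.786)
cell (2,6): code 1001 → (3.000,6.180)–(2.000,6.763)
cell (3,5): code 0010 → (3.000,5.786)–(3.117,6.000)
cell (3,6): code 0001 → (3.117,6.000)–(3.000,6.180)
total: 6 segments, chained into 1 closed loop(s), length Σ = 4.975993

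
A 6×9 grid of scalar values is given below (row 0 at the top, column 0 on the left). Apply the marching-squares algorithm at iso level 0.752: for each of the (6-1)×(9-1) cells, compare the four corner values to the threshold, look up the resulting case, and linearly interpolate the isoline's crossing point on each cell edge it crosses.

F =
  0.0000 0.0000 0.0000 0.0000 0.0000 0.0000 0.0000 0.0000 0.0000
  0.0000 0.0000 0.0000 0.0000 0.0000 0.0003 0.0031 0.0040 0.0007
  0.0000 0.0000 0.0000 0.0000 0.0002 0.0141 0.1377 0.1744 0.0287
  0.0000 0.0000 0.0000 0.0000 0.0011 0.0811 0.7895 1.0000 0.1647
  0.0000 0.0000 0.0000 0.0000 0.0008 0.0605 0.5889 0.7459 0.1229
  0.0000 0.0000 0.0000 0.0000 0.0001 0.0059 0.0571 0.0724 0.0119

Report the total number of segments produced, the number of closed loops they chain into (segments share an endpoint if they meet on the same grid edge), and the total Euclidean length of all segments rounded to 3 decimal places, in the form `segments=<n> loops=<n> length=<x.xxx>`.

cell (2,5): code 0100 → (2.942,6.000)–(3.000,5.947)
cell (2,6): code 1100 → (2.700,7.000)–(2.942,6.000)
cell (2,7): code 1000 → (3.000,7.297)–(2.700,7.000)
cell (3,5): code 0010 → (3.000,5.947)–(3.187,6.000)
cell (3,6): code 0011 → (3.187,6.000)–(3.976,7.000)
cell (3,7): code 0001 → (3.976,7.000)–(3.000,7.297)
total: 6 segments, chained into 1 closed loop(s), length Σ = 4.017860

segments=6 loops=1 length=4.018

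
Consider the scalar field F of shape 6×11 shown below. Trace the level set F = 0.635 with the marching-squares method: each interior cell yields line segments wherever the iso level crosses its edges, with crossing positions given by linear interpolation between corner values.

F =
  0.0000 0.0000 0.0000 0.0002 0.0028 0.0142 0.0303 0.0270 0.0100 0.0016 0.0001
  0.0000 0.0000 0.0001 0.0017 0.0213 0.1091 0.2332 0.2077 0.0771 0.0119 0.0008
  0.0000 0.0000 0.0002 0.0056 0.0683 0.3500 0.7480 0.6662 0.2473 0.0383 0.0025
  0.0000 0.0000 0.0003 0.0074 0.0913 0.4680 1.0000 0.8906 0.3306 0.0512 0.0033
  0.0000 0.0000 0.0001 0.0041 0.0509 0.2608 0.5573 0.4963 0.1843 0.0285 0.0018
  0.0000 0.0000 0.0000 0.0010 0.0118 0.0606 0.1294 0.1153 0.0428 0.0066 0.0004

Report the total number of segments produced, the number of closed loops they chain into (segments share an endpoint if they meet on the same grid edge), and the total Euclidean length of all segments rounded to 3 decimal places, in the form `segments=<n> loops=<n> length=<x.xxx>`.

segments=8 loops=1 length=6.500

cell (1,5): code 0100 → (1.780,6.000)–(2.000,5.716)
cell (1,6): code 1100 → (1.932,7.000)–(1.780,6.000)
cell (1,7): code 1000 → (2.000,7.074)–(1.932,7.000)
cell (2,5): code 0110 → (2.000,5.716)–(3.000,5.314)
cell (2,7): code 1001 → (3.000,7.456)–(2.000,7.074)
cell (3,5): code 0010 → (3.000,5.314)–(3.824,6.000)
cell (3,6): code 0011 → (3.824,6.000)–(3.648,7.000)
cell (3,7): code 0001 → (3.648,7.000)–(3.000,7.456)
total: 8 segments, chained into 1 closed loop(s), length Σ = 6.500296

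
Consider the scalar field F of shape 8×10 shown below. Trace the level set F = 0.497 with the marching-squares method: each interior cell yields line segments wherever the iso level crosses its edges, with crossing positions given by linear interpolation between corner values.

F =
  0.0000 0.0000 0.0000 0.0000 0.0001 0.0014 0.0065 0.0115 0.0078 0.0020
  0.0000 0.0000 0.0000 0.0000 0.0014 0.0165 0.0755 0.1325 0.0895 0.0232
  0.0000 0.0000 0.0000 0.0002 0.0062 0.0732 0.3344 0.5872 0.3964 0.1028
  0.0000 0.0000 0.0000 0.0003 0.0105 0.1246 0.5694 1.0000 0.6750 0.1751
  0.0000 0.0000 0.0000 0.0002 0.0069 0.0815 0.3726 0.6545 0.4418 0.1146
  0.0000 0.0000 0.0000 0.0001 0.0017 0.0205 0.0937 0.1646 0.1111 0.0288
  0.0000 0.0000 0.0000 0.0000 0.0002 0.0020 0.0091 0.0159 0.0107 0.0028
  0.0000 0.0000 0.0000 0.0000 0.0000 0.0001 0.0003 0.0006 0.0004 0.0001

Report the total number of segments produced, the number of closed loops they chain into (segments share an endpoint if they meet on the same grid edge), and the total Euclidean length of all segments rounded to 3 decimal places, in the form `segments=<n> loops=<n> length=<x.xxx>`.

cell (1,6): code 0100 → (1.802,7.000)–(2.000,6.643)
cell (1,7): code 1000 → (2.000,7.473)–(1.802,7.000)
cell (2,5): code 0100 → (2.692,6.000)–(3.000,5.837)
cell (2,6): code 1110 → (2.000,6.643)–(2.692,6.000)
cell (2,7): code 1101 → (2.361,8.000)–(2.000,7.473)
cell (2,8): code 1000 → (3.000,8.356)–(2.361,8.000)
cell (3,5): code 0010 → (3.000,5.837)–(3.368,6.000)
cell (3,6): code 0111 → (3.368,6.000)–(4.000,6.441)
cell (3,7): code 1011 → (4.000,7.740)–(3.763,8.000)
cell (3,8): code 0001 → (3.763,8.000)–(3.000,8.356)
cell (4,6): code 0010 → (4.000,6.441)–(4.321,7.000)
cell (4,7): code 0001 → (4.321,7.000)–(4.000,7.740)
total: 12 segments, chained into 1 closed loop(s), length Σ = 7.403114

segments=12 loops=1 length=7.403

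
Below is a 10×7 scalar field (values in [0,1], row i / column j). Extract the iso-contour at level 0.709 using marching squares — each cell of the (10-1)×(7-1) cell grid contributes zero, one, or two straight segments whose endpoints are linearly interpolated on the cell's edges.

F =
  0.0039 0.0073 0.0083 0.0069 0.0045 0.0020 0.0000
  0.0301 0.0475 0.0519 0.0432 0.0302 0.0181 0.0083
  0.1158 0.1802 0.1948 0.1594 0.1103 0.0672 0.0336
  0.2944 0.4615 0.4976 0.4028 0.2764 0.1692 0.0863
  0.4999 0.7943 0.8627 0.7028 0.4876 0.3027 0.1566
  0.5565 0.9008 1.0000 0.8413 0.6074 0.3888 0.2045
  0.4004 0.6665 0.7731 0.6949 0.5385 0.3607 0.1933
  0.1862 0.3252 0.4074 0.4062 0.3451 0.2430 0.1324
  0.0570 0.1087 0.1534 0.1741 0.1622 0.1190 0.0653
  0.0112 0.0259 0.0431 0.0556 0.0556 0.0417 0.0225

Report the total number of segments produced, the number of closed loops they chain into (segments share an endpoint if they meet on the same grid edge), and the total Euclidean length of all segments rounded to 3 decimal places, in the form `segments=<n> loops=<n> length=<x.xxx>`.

cell (3,0): code 0100 → (3.744,1.000)–(4.000,0.710)
cell (3,1): code 1100 → (3.579,2.000)–(3.744,1.000)
cell (3,2): code 1000 → (4.000,2.961)–(3.579,2.000)
cell (4,0): code 0110 → (4.000,0.710)–(5.000,0.443)
cell (4,2): code 1101 → (4.045,3.000)–(4.000,2.961)
cell (4,3): code 1000 → (5.000,3.566)–(4.045,3.000)
cell (5,0): code 0010 → (5.000,0.443)–(5.819,1.000)
cell (5,1): code 0111 → (5.819,1.000)–(6.000,1.399)
cell (5,2): code 1011 → (6.000,2.820)–(5.904,3.000)
cell (5,3): code 0001 → (5.904,3.000)–(5.000,3.566)
cell (6,1): code 0010 → (6.000,1.399)–(6.175,2.000)
cell (6,2): code 0001 → (6.175,2.000)–(6.000,2.820)
total: 12 segments, chained into 1 closed loop(s), length Σ = 8.817433

segments=12 loops=1 length=8.817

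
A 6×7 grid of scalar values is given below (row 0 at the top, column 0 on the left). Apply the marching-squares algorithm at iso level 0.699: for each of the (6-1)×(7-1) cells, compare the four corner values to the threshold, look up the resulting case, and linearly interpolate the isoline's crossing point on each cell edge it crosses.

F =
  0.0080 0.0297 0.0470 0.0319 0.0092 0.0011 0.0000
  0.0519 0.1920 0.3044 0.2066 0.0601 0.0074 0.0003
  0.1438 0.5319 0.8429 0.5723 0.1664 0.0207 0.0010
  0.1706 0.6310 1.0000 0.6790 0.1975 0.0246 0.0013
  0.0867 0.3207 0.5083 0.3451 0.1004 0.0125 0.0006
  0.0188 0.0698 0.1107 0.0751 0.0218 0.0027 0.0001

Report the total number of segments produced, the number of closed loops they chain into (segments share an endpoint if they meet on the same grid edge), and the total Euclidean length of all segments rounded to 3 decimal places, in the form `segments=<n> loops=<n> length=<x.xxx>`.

cell (1,1): code 0100 → (1.733,2.000)–(2.000,1.537)
cell (1,2): code 1000 → (2.000,2.532)–(1.733,2.000)
cell (2,1): code 0110 → (2.000,1.537)–(3.000,1.184)
cell (2,2): code 1001 → (3.000,2.938)–(2.000,2.532)
cell (3,1): code 0010 → (3.000,1.184)–(3.612,2.000)
cell (3,2): code 0001 → (3.612,2.000)–(3.000,2.938)
total: 6 segments, chained into 1 closed loop(s), length Σ = 5.408893

segments=6 loops=1 length=5.409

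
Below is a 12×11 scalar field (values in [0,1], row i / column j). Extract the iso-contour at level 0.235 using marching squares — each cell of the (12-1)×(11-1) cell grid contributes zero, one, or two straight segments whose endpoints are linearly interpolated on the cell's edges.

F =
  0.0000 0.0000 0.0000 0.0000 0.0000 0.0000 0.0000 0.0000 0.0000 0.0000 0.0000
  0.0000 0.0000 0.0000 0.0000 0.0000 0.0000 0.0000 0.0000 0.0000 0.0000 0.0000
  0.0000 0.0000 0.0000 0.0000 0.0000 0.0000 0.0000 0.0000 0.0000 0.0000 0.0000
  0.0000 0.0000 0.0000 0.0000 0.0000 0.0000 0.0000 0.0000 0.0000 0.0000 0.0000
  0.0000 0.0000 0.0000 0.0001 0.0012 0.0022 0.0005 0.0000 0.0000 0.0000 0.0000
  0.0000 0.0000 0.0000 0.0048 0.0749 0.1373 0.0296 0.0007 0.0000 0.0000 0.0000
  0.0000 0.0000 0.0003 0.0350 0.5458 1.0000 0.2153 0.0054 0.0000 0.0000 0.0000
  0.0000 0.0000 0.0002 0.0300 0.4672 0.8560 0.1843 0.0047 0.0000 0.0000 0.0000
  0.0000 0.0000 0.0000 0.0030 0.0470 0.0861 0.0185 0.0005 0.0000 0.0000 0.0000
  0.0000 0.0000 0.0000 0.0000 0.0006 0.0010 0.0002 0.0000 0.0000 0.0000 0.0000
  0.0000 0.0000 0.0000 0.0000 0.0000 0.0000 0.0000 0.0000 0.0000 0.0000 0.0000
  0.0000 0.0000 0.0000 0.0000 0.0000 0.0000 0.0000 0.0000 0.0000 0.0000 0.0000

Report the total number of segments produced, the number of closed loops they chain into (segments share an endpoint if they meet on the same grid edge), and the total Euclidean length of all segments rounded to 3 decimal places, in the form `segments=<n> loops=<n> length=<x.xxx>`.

segments=8 loops=1 length=8.270

cell (5,3): code 0100 → (5.340,4.000)–(6.000,3.392)
cell (5,4): code 1100 → (5.113,5.000)–(5.340,4.000)
cell (5,5): code 1000 → (6.000,5.975)–(5.113,5.000)
cell (6,3): code 0110 → (6.000,3.392)–(7.000,3.469)
cell (6,5): code 1001 → (7.000,5.925)–(6.000,5.975)
cell (7,3): code 0010 → (7.000,3.469)–(7.553,4.000)
cell (7,4): code 0011 → (7.553,4.000)–(7.807,5.000)
cell (7,5): code 0001 → (7.807,5.000)–(7.000,5.925)
total: 8 segments, chained into 1 closed loop(s), length Σ = 8.270299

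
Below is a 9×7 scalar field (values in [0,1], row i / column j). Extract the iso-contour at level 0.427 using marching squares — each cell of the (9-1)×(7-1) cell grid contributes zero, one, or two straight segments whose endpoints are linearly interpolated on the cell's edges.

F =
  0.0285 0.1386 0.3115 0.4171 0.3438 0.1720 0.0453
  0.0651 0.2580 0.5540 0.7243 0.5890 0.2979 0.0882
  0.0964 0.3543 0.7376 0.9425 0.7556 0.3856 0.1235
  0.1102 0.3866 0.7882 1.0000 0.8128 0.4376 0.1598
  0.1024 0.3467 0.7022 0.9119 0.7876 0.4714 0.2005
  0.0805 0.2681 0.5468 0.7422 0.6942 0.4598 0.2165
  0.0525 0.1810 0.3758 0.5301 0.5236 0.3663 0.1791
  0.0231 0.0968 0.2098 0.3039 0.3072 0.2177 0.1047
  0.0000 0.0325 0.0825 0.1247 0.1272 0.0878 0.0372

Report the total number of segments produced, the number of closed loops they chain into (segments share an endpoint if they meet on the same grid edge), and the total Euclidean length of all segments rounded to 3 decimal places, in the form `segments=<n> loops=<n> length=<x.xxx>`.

cell (0,1): code 0100 → (0.476,2.000)–(1.000,1.571)
cell (0,2): code 1100 → (0.032,3.000)–(0.476,2.000)
cell (0,3): code 1100 → (0.339,4.000)–(0.032,3.000)
cell (0,4): code 1000 → (1.000,4.557)–(0.339,4.000)
cell (1,1): code 0110 → (1.000,1.571)–(2.000,1.190)
cell (1,4): code 1001 → (2.000,4.888)–(1.000,4.557)
cell (2,1): code 0110 → (2.000,1.190)–(3.000,1.101)
cell (2,4): code 1101 → (2.796,5.000)–(2.000,4.888)
cell (2,5): code 1000 → (3.000,5.038)–(2.796,5.000)
cell (3,1): code 0110 → (3.000,1.101)–(4.000,1.226)
cell (3,5): code 1001 → (4.000,5.164)–(3.000,5.038)
cell (4,1): code 0110 → (4.000,1.226)–(5.000,1.570)
cell (4,5): code 1001 → (5.000,5.135)–(4.000,5.164)
cell (5,1): code 0010 → (5.000,1.570)–(5.701,2.000)
cell (5,2): code 0111 → (5.701,2.000)–(6.000,2.332)
cell (5,4): code 1011 → (6.000,4.614)–(5.351,5.000)
cell (5,5): code 0001 → (5.351,5.000)–(5.000,5.135)
cell (6,2): code 0010 → (6.000,2.332)–(6.456,3.000)
cell (6,3): code 0011 → (6.456,3.000)–(6.446,4.000)
cell (6,4): code 0001 → (6.446,4.000)–(6.000,4.614)
total: 20 segments, chained into 1 closed loop(s), length Σ = 16.861927

segments=20 loops=1 length=16.862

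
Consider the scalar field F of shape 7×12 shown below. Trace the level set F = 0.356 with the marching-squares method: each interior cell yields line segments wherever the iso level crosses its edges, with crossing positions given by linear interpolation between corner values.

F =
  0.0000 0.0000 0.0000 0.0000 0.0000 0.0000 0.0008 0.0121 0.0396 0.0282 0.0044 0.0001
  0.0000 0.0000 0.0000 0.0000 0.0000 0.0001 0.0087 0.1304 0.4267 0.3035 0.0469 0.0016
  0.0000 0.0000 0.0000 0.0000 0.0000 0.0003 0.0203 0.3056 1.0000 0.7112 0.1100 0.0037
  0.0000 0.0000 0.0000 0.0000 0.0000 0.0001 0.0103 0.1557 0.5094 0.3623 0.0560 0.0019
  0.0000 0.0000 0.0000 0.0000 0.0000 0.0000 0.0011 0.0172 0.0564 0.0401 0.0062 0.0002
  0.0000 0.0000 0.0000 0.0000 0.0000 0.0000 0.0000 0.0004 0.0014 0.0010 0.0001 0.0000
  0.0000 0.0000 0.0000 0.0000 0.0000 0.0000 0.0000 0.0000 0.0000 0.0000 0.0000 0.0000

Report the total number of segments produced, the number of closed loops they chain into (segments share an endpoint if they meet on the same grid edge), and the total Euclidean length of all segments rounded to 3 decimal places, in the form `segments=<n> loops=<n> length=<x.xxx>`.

cell (0,7): code 0100 → (0.817,8.000)–(1.000,7.761)
cell (0,8): code 1000 → (1.000,8.574)–(0.817,8.000)
cell (1,7): code 0110 → (1.000,7.761)–(2.000,7.073)
cell (1,8): code 1101 → (1.129,9.000)–(1.000,8.574)
cell (1,9): code 1000 → (2.000,9.591)–(1.129,9.000)
cell (2,7): code 0110 → (2.000,7.073)–(3.000,7.566)
cell (2,9): code 1001 → (3.000,9.021)–(2.000,9.591)
cell (3,7): code 0010 → (3.000,7.566)–(3.339,8.000)
cell (3,8): code 0011 → (3.339,8.000)–(3.020,9.000)
cell (3,9): code 0001 → (3.020,9.000)–(3.000,9.021)
total: 10 segments, chained into 1 closed loop(s), length Σ = 7.509520

segments=10 loops=1 length=7.510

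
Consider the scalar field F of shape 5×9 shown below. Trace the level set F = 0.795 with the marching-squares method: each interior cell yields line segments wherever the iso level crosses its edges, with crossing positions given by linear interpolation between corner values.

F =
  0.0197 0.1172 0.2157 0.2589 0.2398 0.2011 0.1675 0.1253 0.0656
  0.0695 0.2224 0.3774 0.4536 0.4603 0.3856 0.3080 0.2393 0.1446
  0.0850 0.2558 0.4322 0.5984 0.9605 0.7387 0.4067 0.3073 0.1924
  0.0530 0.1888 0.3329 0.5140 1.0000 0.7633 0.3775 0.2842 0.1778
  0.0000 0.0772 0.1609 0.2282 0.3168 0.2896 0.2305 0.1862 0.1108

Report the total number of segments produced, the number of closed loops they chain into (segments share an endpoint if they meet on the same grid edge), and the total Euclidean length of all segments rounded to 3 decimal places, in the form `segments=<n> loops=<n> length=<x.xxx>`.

cell (1,3): code 0100 → (1.669,4.000)–(2.000,3.543)
cell (1,4): code 1000 → (2.000,4.746)–(1.669,4.000)
cell (2,3): code 0110 → (2.000,3.543)–(3.000,3.578)
cell (2,4): code 1001 → (3.000,4.866)–(2.000,4.746)
cell (3,3): code 0010 → (3.000,3.578)–(3.300,4.000)
cell (3,4): code 0001 → (3.300,4.000)–(3.000,4.866)
total: 6 segments, chained into 1 closed loop(s), length Σ = 4.822495

segments=6 loops=1 length=4.822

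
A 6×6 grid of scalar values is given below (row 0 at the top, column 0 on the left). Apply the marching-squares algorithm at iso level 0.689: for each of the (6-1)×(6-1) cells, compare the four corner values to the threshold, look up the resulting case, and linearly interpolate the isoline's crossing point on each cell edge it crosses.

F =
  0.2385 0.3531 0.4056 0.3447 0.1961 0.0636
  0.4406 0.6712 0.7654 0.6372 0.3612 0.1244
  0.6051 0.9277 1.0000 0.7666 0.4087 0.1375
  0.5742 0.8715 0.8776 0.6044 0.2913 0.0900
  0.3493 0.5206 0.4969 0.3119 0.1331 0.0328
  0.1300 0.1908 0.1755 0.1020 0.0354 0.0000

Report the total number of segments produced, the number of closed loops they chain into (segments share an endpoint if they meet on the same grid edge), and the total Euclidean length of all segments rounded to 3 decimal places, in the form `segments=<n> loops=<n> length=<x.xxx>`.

segments=12 loops=1 length=8.862

cell (0,1): code 0100 → (0.788,2.000)–(1.000,1.189)
cell (0,2): code 1000 → (1.000,2.596)–(0.788,2.000)
cell (1,0): code 0100 → (1.069,1.000)–(2.000,0.260)
cell (1,1): code 1110 → (1.000,1.189)–(1.069,1.000)
cell (1,2): code 1101 → (1.400,3.000)–(1.000,2.596)
cell (1,3): code 1000 → (2.000,3.217)–(1.400,3.000)
cell (2,0): code 0110 → (2.000,0.260)–(3.000,0.386)
cell (2,2): code 1011 → (3.000,2.690)–(2.478,3.000)
cell (2,3): code 0001 → (2.478,3.000)–(2.000,3.217)
cell (3,0): code 0010 → (3.000,0.386)–(3.520,1.000)
cell (3,1): code 0011 → (3.520,1.000)–(3.495,2.000)
cell (3,2): code 0001 → (3.495,2.000)–(3.000,2.690)
total: 12 segments, chained into 1 closed loop(s), length Σ = 8.862010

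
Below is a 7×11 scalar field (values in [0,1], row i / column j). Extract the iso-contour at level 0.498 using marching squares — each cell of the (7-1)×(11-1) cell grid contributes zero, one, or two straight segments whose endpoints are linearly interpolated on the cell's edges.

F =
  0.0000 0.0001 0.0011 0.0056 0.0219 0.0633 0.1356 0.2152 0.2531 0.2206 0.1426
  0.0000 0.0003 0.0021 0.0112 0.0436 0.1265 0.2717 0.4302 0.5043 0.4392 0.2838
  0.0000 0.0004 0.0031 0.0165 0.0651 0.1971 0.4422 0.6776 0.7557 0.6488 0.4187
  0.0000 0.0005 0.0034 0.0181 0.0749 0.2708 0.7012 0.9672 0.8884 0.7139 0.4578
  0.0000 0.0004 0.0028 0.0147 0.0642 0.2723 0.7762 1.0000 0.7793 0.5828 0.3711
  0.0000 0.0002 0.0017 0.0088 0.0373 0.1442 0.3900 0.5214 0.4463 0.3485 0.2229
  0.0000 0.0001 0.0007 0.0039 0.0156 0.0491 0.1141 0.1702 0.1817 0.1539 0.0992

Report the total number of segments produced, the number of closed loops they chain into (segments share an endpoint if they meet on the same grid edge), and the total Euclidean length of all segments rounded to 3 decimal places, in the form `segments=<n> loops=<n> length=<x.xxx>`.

segments=18 loops=1 length=13.107

cell (0,7): code 0100 → (0.975,8.000)–(1.000,7.915)
cell (0,8): code 1000 → (1.000,8.097)–(0.975,8.000)
cell (1,6): code 0100 → (1.274,7.000)–(2.000,6.237)
cell (1,7): code 1110 → (1.000,7.915)–(1.274,7.000)
cell (1,8): code 1101 → (1.281,9.000)–(1.000,8.097)
cell (1,9): code 1000 → (2.000,9.655)–(1.281,9.000)
cell (2,5): code 0100 → (2.215,6.000)–(3.000,5.528)
cell (2,6): code 1110 → (2.000,6.237)–(2.215,6.000)
cell (2,9): code 1001 → (3.000,9.843)–(2.000,9.655)
cell (3,5): code 0110 → (3.000,5.528)–(4.000,5.448)
cell (3,9): code 1001 → (4.000,9.401)–(3.000,9.843)
cell (4,5): code 0010 → (4.000,5.448)–(4.720,6.000)
cell (4,6): code 0111 → (4.720,6.000)–(5.000,6.822)
cell (4,7): code 1011 → (5.000,7.312)–(4.845,8.000)
cell (4,8): code 0011 → (4.845,8.000)–(4.362,9.000)
cell (4,9): code 0001 → (4.362,9.000)–(4.000,9.401)
cell (5,6): code 0010 → (5.000,6.822)–(5.067,7.000)
cell (5,7): code 0001 → (5.067,7.000)–(5.000,7.312)
total: 18 segments, chained into 1 closed loop(s), length Σ = 13.106594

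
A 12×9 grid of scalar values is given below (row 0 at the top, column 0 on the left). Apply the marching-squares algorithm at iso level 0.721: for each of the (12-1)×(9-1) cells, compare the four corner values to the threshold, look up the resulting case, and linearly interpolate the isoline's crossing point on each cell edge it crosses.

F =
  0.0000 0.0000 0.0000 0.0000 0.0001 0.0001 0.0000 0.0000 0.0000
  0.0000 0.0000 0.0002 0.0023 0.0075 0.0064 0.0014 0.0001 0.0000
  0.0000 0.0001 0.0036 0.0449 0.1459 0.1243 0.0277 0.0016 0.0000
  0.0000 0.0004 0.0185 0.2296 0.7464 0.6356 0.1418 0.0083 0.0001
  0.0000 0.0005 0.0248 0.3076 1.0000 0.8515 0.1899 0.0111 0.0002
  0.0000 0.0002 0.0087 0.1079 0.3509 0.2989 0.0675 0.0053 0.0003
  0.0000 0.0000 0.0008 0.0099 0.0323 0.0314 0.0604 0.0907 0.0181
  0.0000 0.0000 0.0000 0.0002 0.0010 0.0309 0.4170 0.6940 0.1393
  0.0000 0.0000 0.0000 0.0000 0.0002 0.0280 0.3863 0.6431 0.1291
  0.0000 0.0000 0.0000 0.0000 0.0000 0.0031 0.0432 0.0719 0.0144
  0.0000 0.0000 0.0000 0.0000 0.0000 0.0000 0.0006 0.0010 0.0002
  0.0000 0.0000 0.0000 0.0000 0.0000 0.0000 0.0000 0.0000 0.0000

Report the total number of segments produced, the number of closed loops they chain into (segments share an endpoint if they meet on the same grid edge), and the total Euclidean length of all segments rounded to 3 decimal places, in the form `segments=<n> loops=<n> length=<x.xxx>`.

segments=8 loops=1 length=4.776

cell (2,3): code 0100 → (2.958,4.000)–(3.000,3.951)
cell (2,4): code 1000 → (3.000,4.229)–(2.958,4.000)
cell (3,3): code 0110 → (3.000,3.951)–(4.000,3.597)
cell (3,4): code 1101 → (3.396,5.000)–(3.000,4.229)
cell (3,5): code 1000 → (4.000,5.197)–(3.396,5.000)
cell (4,3): code 0010 → (4.000,3.597)–(4.430,4.000)
cell (4,4): code 0011 → (4.430,4.000)–(4.236,5.000)
cell (4,5): code 0001 → (4.236,5.000)–(4.000,5.197)
total: 8 segments, chained into 1 closed loop(s), length Σ = 4.776288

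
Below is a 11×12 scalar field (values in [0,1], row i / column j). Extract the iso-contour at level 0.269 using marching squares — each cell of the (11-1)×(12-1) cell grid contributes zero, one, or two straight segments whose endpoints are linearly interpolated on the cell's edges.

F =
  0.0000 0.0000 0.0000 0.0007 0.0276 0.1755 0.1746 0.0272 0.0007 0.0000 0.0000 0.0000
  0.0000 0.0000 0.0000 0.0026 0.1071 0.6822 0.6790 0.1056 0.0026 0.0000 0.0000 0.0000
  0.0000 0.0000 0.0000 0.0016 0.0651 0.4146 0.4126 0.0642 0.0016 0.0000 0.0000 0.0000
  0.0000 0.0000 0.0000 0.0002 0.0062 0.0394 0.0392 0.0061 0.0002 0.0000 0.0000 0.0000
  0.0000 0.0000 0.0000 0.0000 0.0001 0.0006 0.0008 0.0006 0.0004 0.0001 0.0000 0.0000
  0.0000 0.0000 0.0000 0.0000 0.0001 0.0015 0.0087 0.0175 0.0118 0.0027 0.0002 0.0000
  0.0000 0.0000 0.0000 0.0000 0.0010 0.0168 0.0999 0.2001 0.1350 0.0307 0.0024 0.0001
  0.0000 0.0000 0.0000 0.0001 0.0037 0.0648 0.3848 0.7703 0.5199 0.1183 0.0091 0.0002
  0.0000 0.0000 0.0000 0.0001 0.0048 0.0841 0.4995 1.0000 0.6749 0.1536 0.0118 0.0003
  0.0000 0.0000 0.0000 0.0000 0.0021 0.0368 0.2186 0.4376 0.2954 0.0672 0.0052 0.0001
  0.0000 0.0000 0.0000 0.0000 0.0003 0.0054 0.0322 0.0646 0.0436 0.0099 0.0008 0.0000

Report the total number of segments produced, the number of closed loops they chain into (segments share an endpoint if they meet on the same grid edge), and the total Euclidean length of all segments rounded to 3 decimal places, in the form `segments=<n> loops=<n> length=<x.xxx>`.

segments=20 loops=2 length=17.590

cell (0,4): code 0100 → (0.185,5.000)–(1.000,4.282)
cell (0,5): code 1100 → (0.187,6.000)–(0.185,5.000)
cell (0,6): code 1000 → (1.000,6.715)–(0.187,6.000)
cell (1,4): code 0110 → (1.000,4.282)–(2.000,4.583)
cell (1,6): code 1001 → (2.000,6.412)–(1.000,6.715)
cell (2,4): code 0010 → (2.000,4.583)–(2.388,5.000)
cell (2,5): code 0011 → (2.388,5.000)–(2.385,6.000)
cell (2,6): code 0001 → (2.385,6.000)–(2.000,6.412)
cell (6,5): code 0100 → (6.594,6.000)–(7.000,5.638)
cell (6,6): code 1100 → (6.121,7.000)–(6.594,6.000)
cell (6,7): code 1100 → (6.348,8.000)–(6.121,7.000)
cell (6,8): code 1000 → (7.000,8.625)–(6.348,8.000)
cell (7,5): code 0110 → (7.000,5.638)–(8.000,5.445)
cell (7,8): code 1001 → (8.000,8.779)–(7.000,8.625)
cell (8,5): code 0010 → (8.000,5.445)–(8.821,6.000)
cell (8,6): code 0111 → (8.821,6.000)–(9.000,6.230)
cell (8,8): code 1001 → (9.000,8.116)–(8.000,8.779)
cell (9,6): code 0010 → (9.000,6.230)–(9.452,7.000)
cell (9,7): code 0011 → (9.452,7.000)–(9.105,8.000)
cell (9,8): code 0001 → (9.105,8.000)–(9.000,8.116)
total: 20 segments, chained into 2 closed loop(s), length Σ = 17.590471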